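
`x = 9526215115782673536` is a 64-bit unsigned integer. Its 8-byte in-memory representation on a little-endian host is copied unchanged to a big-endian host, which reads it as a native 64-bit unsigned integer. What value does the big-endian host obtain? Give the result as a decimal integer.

9283096401127551876

9526215115782673536 in 64-bit hexadecimal is 0x8433EA2CFE2ED480.
Stored little-endian, the bytes at ascending addresses are 80 D4 2E FE 2C EA 33 84.
Read back as big-endian, the last byte is least significant, giving 0x80D42EFE2CEA3384.
0x80D42EFE2CEA3384 = 9283096401127551876.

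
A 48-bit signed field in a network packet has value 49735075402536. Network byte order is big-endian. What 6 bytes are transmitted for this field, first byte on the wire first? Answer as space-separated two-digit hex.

49735075402536 in hexadecimal, padded to 48 bits, is 0x2D3BD9809328.
Split into bytes (most-significant first): 2D 3B D9 80 93 28.
In big-endian order the high byte comes first in memory.
So the memory order matches the most-significant-first order: 2D 3B D9 80 93 28.

2D 3B D9 80 93 28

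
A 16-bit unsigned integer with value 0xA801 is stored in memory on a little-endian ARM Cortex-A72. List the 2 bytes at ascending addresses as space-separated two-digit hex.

01 A8

Split into bytes (most-significant first): A8 01.
Little-endian: lowest address holds the least-significant byte.
So at ascending addresses the bytes are 01 A8.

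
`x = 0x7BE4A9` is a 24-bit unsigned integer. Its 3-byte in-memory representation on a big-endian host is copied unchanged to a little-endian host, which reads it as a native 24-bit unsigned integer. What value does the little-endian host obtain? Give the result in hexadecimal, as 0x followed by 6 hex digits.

0xA9E47B

Stored big-endian, the bytes at ascending addresses are 7B E4 A9.
Read back as little-endian, the first byte is least significant, giving 0xA9E47B.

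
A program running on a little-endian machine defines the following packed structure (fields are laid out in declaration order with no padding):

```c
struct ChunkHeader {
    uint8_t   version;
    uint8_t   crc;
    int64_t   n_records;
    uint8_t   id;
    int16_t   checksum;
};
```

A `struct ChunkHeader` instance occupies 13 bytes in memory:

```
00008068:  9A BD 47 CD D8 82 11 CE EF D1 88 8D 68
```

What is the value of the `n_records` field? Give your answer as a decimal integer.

-3319207825743753913

`n_records` follows `version` (1 B), `crc` (1 B), so it starts at offset 1 + 1 = 2 and occupies 8 bytes.
Bytes at offsets 2..9: 47 CD D8 82 11 CE EF D1.
In little-endian order the low byte comes first in memory.
Reassemble most-significant byte first: D1 EF CE 11 82 D8 CD 47 → 0xD1EFCE1182D8CD47.
Top bit is set, so as a signed 64-bit value this is 0xD1EFCE1182D8CD47 − 2^64 = -3319207825743753913.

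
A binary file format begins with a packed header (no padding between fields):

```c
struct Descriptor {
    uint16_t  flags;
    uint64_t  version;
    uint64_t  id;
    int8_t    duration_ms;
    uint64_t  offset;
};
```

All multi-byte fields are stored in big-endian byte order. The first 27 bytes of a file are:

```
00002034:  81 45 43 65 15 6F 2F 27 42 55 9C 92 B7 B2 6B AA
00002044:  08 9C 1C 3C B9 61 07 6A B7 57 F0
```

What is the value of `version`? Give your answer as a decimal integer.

4856311340465603157

`version` follows `flags` (2 bytes), so it starts at byte offset 2 and occupies 8 bytes.
Bytes at offsets 2..9: 43 65 15 6F 2F 27 42 55.
In big-endian order the high byte comes first in memory.
The bytes are already most-significant first: 0x4365156F2F274255.
0x4365156F2F274255 = 4856311340465603157.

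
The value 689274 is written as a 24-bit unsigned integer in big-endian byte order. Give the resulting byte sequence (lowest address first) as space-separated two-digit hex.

689274 in hexadecimal, padded to 24 bits, is 0x0A847A.
Split into bytes (most-significant first): 0A 84 7A.
In big-endian order the high byte comes first in memory.
So the memory order matches the most-significant-first order: 0A 84 7A.

0A 84 7A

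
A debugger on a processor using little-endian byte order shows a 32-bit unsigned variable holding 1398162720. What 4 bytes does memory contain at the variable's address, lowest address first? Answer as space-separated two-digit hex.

1398162720 in hexadecimal, padded to 32 bits, is 0x53564520.
Split into bytes (most-significant first): 53 56 45 20.
Little-endian: lowest address holds the least-significant byte.
So at ascending addresses the bytes are 20 45 56 53.

20 45 56 53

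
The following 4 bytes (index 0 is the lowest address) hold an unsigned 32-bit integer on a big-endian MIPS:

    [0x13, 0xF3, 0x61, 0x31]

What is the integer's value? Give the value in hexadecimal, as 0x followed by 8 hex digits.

0x13F36131

In big-endian order the high byte comes first in memory.
The bytes are already most-significant first: 0x13F36131.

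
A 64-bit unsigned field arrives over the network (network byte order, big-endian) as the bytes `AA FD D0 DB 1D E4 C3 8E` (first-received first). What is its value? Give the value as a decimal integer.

Big-endian stores the most-significant byte at the lowest address.
The bytes are already most-significant first: 0xAAFDD0DB1DE4C38E.
0xAAFDD0DB1DE4C38E = 12321233795073491854.

12321233795073491854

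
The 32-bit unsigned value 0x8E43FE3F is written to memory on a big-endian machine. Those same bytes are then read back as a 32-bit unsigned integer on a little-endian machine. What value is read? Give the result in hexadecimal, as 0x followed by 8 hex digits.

Stored big-endian, the bytes at ascending addresses are 8E 43 FE 3F.
Read back as little-endian, the first byte is least significant, giving 0x3FFE438E.

0x3FFE438E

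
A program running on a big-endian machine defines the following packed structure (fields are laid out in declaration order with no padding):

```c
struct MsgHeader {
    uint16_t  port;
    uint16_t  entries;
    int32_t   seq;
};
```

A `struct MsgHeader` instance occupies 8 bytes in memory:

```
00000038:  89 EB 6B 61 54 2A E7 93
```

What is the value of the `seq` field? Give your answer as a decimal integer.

1412097939

`seq` follows `port` (2 B), `entries` (2 B), so it starts at offset 2 + 2 = 4 and occupies 4 bytes.
Bytes at offsets 4..7: 54 2A E7 93.
Big-endian: lowest address holds the most-significant byte.
The bytes are already most-significant first: 0x542AE793.
0x542AE793 = 1412097939.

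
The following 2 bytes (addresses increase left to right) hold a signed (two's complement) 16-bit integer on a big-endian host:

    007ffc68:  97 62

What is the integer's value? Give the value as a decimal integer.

-26782

In big-endian order the high byte comes first in memory.
The bytes are already most-significant first: 0x9762.
Top bit is set, so as a signed 16-bit value this is 0x9762 − 2^16 = -26782.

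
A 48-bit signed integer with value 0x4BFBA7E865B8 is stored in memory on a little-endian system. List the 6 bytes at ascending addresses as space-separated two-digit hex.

B8 65 E8 A7 FB 4B

Split into bytes (most-significant first): 4B FB A7 E8 65 B8.
Little-endian stores the least-significant byte at the lowest address.
So at ascending addresses the bytes are B8 65 E8 A7 FB 4B.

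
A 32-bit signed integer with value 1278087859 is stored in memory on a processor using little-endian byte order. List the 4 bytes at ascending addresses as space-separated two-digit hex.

1278087859 in hexadecimal, padded to 32 bits, is 0x4C2E12B3.
Split into bytes (most-significant first): 4C 2E 12 B3.
Little-endian: lowest address holds the least-significant byte.
So at ascending addresses the bytes are B3 12 2E 4C.

B3 12 2E 4C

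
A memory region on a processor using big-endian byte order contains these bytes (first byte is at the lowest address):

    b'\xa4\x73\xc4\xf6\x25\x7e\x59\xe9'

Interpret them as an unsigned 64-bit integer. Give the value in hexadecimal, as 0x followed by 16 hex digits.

0xA473C4F6257E59E9

In big-endian order the high byte comes first in memory.
The bytes are already most-significant first: 0xA473C4F6257E59E9.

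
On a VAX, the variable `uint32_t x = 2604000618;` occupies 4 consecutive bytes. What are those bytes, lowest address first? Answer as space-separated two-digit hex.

2604000618 in hexadecimal, padded to 32 bits, is 0x9B35E56A.
Split into bytes (most-significant first): 9B 35 E5 6A.
Little-endian: lowest address holds the least-significant byte.
So at ascending addresses the bytes are 6A E5 35 9B.

6A E5 35 9B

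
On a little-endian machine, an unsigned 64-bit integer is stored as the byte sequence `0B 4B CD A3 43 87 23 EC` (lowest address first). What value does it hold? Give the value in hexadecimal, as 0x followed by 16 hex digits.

0xEC238743A3CD4B0B

Little-endian stores the least-significant byte at the lowest address.
Reassemble most-significant byte first: EC 23 87 43 A3 CD 4B 0B → 0xEC238743A3CD4B0B.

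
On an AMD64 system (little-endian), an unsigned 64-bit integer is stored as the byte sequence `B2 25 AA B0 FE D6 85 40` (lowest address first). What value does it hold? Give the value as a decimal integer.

Little-endian: lowest address holds the least-significant byte.
Reassemble most-significant byte first: 40 85 D6 FE B0 AA 25 B2 → 0x4085D6FEB0AA25B2.
0x4085D6FEB0AA25B2 = 4649358579703883186.

4649358579703883186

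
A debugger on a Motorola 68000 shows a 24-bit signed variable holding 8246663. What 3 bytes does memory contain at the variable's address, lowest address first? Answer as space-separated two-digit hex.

8246663 in hexadecimal, padded to 24 bits, is 0x7DD587.
Split into bytes (most-significant first): 7D D5 87.
Big-endian: lowest address holds the most-significant byte.
So the memory order matches the most-significant-first order: 7D D5 87.

7D D5 87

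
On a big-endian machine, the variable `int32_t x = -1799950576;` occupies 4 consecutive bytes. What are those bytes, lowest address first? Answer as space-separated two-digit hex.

94 B6 EF 10

Two's complement of -1799950576 in 32 bits: 1799950576 = 0x6B4910F0; invert → 0x94B6EF0F; add 1 → 0x94B6EF10.
Split into bytes (most-significant first): 94 B6 EF 10.
In big-endian order the high byte comes first in memory.
So the memory order matches the most-significant-first order: 94 B6 EF 10.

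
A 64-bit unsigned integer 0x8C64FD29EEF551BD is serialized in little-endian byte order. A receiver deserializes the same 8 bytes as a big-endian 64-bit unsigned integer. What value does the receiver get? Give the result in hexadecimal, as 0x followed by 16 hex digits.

0xBD51F5EE29FD648C

Stored little-endian, the bytes at ascending addresses are BD 51 F5 EE 29 FD 64 8C.
Read back as big-endian, the last byte is least significant, giving 0xBD51F5EE29FD648C.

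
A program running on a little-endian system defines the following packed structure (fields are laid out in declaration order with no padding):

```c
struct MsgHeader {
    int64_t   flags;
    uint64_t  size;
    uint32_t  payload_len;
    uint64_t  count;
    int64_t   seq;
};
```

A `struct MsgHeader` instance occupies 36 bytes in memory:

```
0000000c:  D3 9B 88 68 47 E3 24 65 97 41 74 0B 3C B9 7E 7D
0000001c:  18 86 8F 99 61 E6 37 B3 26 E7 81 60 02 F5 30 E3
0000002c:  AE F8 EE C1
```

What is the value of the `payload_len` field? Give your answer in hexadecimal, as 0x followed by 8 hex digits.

`payload_len` follows `flags` (8 B), `size` (8 B), so it starts at offset 8 + 8 = 16 and occupies 4 bytes.
Bytes at offsets 16..19: 18 86 8F 99.
Little-endian stores the least-significant byte at the lowest address.
Reassemble most-significant byte first: 99 8F 86 18 → 0x998F8618.

0x998F8618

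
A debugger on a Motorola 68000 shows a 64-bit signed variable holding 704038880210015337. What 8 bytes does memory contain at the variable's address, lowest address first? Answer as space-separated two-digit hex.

09 C5 3F A1 A2 FB 54 69

704038880210015337 in hexadecimal, padded to 64 bits, is 0x09C53FA1A2FB5469.
Split into bytes (most-significant first): 09 C5 3F A1 A2 FB 54 69.
Big-endian stores the most-significant byte at the lowest address.
So the memory order matches the most-significant-first order: 09 C5 3F A1 A2 FB 54 69.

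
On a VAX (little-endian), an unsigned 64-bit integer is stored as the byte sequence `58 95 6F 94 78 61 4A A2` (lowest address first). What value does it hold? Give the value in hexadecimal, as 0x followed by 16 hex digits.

0xA24A6178946F9558

In little-endian order the low byte comes first in memory.
Reassemble most-significant byte first: A2 4A 61 78 94 6F 95 58 → 0xA24A6178946F9558.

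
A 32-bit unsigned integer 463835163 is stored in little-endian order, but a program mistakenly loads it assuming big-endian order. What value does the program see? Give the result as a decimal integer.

463835163 in 32-bit hexadecimal is 0x1BA5901B.
Stored little-endian, the bytes at ascending addresses are 1B 90 A5 1B.
Read back as big-endian, the last byte is least significant, giving 0x1B90A51B.
0x1B90A51B = 462464283.

462464283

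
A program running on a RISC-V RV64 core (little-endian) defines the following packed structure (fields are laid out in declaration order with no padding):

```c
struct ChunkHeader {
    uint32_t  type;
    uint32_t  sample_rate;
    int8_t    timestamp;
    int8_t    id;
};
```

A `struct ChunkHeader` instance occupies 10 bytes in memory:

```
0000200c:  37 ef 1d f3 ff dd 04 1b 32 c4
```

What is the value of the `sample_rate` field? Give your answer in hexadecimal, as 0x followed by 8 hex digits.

`sample_rate` follows `type` (4 bytes), so it starts at byte offset 4 and occupies 4 bytes.
Bytes at offsets 4..7: FF DD 04 1B.
Little-endian: lowest address holds the least-significant byte.
Reassemble most-significant byte first: 1B 04 DD FF → 0x1B04DDFF.

0x1B04DDFF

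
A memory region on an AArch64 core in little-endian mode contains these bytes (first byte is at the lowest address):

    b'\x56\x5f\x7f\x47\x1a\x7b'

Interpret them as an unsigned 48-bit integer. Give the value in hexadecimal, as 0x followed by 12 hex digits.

0x7B1A477F5F56

In little-endian order the low byte comes first in memory.
Reassemble most-significant byte first: 7B 1A 47 7F 5F 56 → 0x7B1A477F5F56.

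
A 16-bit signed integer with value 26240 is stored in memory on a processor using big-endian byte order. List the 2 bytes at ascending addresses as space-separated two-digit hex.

66 80

26240 in hexadecimal, padded to 16 bits, is 0x6680.
Split into bytes (most-significant first): 66 80.
Big-endian stores the most-significant byte at the lowest address.
So the memory order matches the most-significant-first order: 66 80.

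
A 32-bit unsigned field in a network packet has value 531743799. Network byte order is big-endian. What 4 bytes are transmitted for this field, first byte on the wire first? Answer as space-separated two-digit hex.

1F B1 C4 37

531743799 in hexadecimal, padded to 32 bits, is 0x1FB1C437.
Split into bytes (most-significant first): 1F B1 C4 37.
Big-endian stores the most-significant byte at the lowest address.
So the memory order matches the most-significant-first order: 1F B1 C4 37.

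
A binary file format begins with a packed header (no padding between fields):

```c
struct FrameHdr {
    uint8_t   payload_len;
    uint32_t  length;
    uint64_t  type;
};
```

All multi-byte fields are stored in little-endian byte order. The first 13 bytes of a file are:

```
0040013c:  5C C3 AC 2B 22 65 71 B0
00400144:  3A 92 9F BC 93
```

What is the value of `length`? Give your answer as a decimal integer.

573287619

`length` follows `payload_len` (1 byte), so it starts at byte offset 1 and occupies 4 bytes.
Bytes at offsets 1..4: C3 AC 2B 22.
Little-endian stores the least-significant byte at the lowest address.
Reassemble most-significant byte first: 22 2B AC C3 → 0x222BACC3.
0x222BACC3 = 573287619.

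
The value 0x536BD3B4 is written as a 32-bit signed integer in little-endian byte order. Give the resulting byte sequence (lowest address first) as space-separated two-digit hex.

Split into bytes (most-significant first): 53 6B D3 B4.
Little-endian stores the least-significant byte at the lowest address.
So at ascending addresses the bytes are B4 D3 6B 53.

B4 D3 6B 53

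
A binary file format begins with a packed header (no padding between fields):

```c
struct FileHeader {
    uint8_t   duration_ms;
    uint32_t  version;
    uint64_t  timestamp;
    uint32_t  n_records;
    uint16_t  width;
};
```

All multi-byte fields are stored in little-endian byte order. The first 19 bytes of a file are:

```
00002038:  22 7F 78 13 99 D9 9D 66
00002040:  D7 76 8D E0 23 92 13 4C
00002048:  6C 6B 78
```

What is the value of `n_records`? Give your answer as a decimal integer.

`n_records` follows `duration_ms` (1 B), `version` (4 B), `timestamp` (8 B), so it starts at offset 1 + 4 + 8 = 13 and occupies 4 bytes.
Bytes at offsets 13..16: 92 13 4C 6C.
Little-endian: lowest address holds the least-significant byte.
Reassemble most-significant byte first: 6C 4C 13 92 → 0x6C4C1392.
0x6C4C1392 = 1816925074.

1816925074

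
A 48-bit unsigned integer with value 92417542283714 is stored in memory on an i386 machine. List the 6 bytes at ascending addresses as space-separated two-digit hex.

92417542283714 in hexadecimal, padded to 48 bits, is 0x540DA2C761C2.
Split into bytes (most-significant first): 54 0D A2 C7 61 C2.
Little-endian stores the least-significant byte at the lowest address.
So at ascending addresses the bytes are C2 61 C7 A2 0D 54.

C2 61 C7 A2 0D 54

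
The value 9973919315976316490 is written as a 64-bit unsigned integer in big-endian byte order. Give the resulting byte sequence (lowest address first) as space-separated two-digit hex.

9973919315976316490 in hexadecimal, padded to 64 bits, is 0x8A6A7AC6172CE64A.
Split into bytes (most-significant first): 8A 6A 7A C6 17 2C E6 4A.
Big-endian stores the most-significant byte at the lowest address.
So the memory order matches the most-significant-first order: 8A 6A 7A C6 17 2C E6 4A.

8A 6A 7A C6 17 2C E6 4A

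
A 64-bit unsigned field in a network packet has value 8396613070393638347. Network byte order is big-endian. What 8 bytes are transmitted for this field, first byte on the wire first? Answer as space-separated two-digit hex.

8396613070393638347 in hexadecimal, padded to 64 bits, is 0x7486C319B136FDCB.
Split into bytes (most-significant first): 74 86 C3 19 B1 36 FD CB.
Big-endian: lowest address holds the most-significant byte.
So the memory order matches the most-significant-first order: 74 86 C3 19 B1 36 FD CB.

74 86 C3 19 B1 36 FD CB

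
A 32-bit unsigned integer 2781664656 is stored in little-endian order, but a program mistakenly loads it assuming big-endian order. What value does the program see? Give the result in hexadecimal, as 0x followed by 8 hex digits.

2781664656 in 32-bit hexadecimal is 0xA5CCD590.
Stored little-endian, the bytes at ascending addresses are 90 D5 CC A5.
Read back as big-endian, the last byte is least significant, giving 0x90D5CCA5.

0x90D5CCA5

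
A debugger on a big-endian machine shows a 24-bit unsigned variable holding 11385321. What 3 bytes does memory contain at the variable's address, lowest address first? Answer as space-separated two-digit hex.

AD B9 E9

11385321 in hexadecimal, padded to 24 bits, is 0xADB9E9.
Split into bytes (most-significant first): AD B9 E9.
Big-endian stores the most-significant byte at the lowest address.
So the memory order matches the most-significant-first order: AD B9 E9.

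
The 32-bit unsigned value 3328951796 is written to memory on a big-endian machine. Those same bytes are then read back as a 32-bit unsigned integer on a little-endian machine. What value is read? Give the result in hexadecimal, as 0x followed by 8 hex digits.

0xF4C56BC6

3328951796 in 32-bit hexadecimal is 0xC66BC5F4.
Stored big-endian, the bytes at ascending addresses are C6 6B C5 F4.
Read back as little-endian, the first byte is least significant, giving 0xF4C56BC6.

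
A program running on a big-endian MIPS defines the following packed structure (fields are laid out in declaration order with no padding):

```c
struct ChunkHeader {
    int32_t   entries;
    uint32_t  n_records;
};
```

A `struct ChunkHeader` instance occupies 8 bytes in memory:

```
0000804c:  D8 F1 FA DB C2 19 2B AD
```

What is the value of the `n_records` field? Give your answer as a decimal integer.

3256429485

`n_records` follows `entries` (4 bytes), so it starts at byte offset 4 and occupies 4 bytes.
Bytes at offsets 4..7: C2 19 2B AD.
Big-endian stores the most-significant byte at the lowest address.
The bytes are already most-significant first: 0xC2192BAD.
0xC2192BAD = 3256429485.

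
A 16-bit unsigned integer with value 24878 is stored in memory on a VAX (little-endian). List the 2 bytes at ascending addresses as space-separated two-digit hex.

24878 in hexadecimal, padded to 16 bits, is 0x612E.
Split into bytes (most-significant first): 61 2E.
Little-endian: lowest address holds the least-significant byte.
So at ascending addresses the bytes are 2E 61.

2E 61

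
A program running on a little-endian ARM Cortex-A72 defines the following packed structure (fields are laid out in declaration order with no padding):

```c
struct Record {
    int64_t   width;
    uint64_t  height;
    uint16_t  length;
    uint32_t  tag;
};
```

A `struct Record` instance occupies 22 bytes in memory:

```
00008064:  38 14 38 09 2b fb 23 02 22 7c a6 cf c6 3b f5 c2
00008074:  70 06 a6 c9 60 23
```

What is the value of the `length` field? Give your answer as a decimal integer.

1648

`length` follows `width` (8 B), `height` (8 B), so it starts at offset 8 + 8 = 16 and occupies 2 bytes.
Bytes at offsets 16..17: 70 06.
In little-endian order the low byte comes first in memory.
Reassemble most-significant byte first: 06 70 → 0x0670.
0x0670 = 1648.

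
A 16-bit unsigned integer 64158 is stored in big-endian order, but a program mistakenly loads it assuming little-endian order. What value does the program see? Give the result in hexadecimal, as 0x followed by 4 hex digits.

0x9EFA

64158 in 16-bit hexadecimal is 0xFA9E.
Stored big-endian, the bytes at ascending addresses are FA 9E.
Read back as little-endian, the first byte is least significant, giving 0x9EFA.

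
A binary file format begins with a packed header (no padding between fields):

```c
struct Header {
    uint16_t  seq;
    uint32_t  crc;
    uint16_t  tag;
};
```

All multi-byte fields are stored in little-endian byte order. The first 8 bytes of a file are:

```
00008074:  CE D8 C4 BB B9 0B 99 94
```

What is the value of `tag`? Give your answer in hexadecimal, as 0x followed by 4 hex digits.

`tag` follows `seq` (2 B), `crc` (4 B), so it starts at offset 2 + 4 = 6 and occupies 2 bytes.
Bytes at offsets 6..7: 99 94.
In little-endian order the low byte comes first in memory.
Reassemble most-significant byte first: 94 99 → 0x9499.

0x9499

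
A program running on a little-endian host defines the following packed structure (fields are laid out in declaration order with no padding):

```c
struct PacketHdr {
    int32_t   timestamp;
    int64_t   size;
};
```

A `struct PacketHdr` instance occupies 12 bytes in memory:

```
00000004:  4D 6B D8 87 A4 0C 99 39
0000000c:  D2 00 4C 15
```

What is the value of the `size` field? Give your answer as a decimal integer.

1534602475935960228

`size` follows `timestamp` (4 bytes), so it starts at byte offset 4 and occupies 8 bytes.
Bytes at offsets 4..11: A4 0C 99 39 D2 00 4C 15.
Little-endian stores the least-significant byte at the lowest address.
Reassemble most-significant byte first: 15 4C 00 D2 39 99 0C A4 → 0x154C00D239990CA4.
0x154C00D239990CA4 = 1534602475935960228.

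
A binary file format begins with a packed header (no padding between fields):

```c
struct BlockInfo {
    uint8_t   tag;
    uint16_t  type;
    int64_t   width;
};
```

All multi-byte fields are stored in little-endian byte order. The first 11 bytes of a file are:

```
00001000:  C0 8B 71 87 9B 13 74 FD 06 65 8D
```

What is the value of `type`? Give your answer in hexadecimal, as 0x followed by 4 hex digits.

`type` follows `tag` (1 byte), so it starts at byte offset 1 and occupies 2 bytes.
Bytes at offsets 1..2: 8B 71.
In little-endian order the low byte comes first in memory.
Reassemble most-significant byte first: 71 8B → 0x718B.

0x718B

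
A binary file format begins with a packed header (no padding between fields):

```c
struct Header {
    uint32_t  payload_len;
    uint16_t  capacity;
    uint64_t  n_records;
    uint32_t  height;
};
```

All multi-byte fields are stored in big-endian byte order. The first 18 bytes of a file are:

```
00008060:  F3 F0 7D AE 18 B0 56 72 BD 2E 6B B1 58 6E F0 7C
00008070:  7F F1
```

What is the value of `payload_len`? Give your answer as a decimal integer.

`payload_len` is the first field, at byte offset 0, occupying 4 bytes.
Bytes at offsets 0..3: F3 F0 7D AE.
Big-endian: lowest address holds the most-significant byte.
The bytes are already most-significant first: 0xF3F07DAE.
0xF3F07DAE = 4092624302.

4092624302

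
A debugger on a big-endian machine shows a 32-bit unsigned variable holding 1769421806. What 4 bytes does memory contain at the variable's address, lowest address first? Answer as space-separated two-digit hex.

1769421806 in hexadecimal, padded to 32 bits, is 0x69773BEE.
Split into bytes (most-significant first): 69 77 3B EE.
In big-endian order the high byte comes first in memory.
So the memory order matches the most-significant-first order: 69 77 3B EE.

69 77 3B EE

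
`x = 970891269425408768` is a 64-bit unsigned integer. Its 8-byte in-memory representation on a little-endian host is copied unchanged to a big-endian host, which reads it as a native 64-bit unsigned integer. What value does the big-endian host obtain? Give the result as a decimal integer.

12280640645658893

970891269425408768 in 64-bit hexadecimal is 0x0D794C772DA12B00.
Stored little-endian, the bytes at ascending addresses are 00 2B A1 2D 77 4C 79 0D.
Read back as big-endian, the last byte is least significant, giving 0x002BA12D774C790D.
0x002BA12D774C790D = 12280640645658893.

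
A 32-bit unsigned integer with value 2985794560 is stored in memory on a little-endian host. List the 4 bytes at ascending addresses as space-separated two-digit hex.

00 9C F7 B1

2985794560 in hexadecimal, padded to 32 bits, is 0xB1F79C00.
Split into bytes (most-significant first): B1 F7 9C 00.
Little-endian: lowest address holds the least-significant byte.
So at ascending addresses the bytes are 00 9C F7 B1.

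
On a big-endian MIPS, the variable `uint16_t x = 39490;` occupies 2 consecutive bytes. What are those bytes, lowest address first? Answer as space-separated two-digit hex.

9A 42

39490 in hexadecimal, padded to 16 bits, is 0x9A42.
Split into bytes (most-significant first): 9A 42.
Big-endian: lowest address holds the most-significant byte.
So the memory order matches the most-significant-first order: 9A 42.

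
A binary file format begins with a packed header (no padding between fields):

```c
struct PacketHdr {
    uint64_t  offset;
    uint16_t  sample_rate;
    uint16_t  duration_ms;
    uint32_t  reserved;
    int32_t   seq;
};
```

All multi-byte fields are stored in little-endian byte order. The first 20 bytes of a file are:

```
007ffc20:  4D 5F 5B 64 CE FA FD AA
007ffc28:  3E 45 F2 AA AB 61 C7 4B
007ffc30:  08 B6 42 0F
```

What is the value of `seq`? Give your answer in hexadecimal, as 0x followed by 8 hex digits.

0x0F42B608

`seq` follows `offset` (8 B), `sample_rate` (2 B), `duration_ms` (2 B), `reserved` (4 B), so it starts at offset 8 + 2 + 2 + 4 = 16 and occupies 4 bytes.
Bytes at offsets 16..19: 08 B6 42 0F.
In little-endian order the low byte comes first in memory.
Reassemble most-significant byte first: 0F 42 B6 08 → 0x0F42B608.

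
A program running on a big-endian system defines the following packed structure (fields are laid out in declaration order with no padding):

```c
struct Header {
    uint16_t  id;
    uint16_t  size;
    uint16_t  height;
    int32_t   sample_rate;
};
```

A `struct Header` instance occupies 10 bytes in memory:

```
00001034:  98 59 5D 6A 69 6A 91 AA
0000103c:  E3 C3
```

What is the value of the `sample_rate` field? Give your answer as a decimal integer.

`sample_rate` follows `id` (2 B), `size` (2 B), `height` (2 B), so it starts at offset 2 + 2 + 2 = 6 and occupies 4 bytes.
Bytes at offsets 6..9: 91 AA E3 C3.
Big-endian: lowest address holds the most-significant byte.
The bytes are already most-significant first: 0x91AAE3C3.
Top bit is set, so as a signed 32-bit value this is 0x91AAE3C3 − 2^32 = -1851071549.

-1851071549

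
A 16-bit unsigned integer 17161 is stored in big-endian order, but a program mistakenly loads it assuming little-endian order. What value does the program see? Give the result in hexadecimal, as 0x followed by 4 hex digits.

17161 in 16-bit hexadecimal is 0x4309.
Stored big-endian, the bytes at ascending addresses are 43 09.
Read back as little-endian, the first byte is least significant, giving 0x0943.

0x0943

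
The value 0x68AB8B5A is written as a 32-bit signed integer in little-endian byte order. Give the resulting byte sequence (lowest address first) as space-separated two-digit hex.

5A 8B AB 68

Split into bytes (most-significant first): 68 AB 8B 5A.
Little-endian stores the least-significant byte at the lowest address.
So at ascending addresses the bytes are 5A 8B AB 68.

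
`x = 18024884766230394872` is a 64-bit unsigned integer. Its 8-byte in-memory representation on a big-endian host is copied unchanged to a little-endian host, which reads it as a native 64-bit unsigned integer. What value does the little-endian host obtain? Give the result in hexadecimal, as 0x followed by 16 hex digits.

0xF83783E8314125FA

18024884766230394872 in 64-bit hexadecimal is 0xFA254131E88337F8.
Stored big-endian, the bytes at ascending addresses are FA 25 41 31 E8 83 37 F8.
Read back as little-endian, the first byte is least significant, giving 0xF83783E8314125FA.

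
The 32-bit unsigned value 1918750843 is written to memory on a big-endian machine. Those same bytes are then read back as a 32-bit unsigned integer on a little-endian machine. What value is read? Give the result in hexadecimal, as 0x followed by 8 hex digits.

0x7BD05D72

1918750843 in 32-bit hexadecimal is 0x725DD07B.
Stored big-endian, the bytes at ascending addresses are 72 5D D0 7B.
Read back as little-endian, the first byte is least significant, giving 0x7BD05D72.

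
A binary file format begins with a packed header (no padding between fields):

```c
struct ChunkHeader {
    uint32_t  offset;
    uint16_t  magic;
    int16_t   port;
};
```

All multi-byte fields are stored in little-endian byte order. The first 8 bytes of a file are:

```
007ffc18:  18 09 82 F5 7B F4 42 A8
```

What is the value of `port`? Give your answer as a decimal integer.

`port` follows `offset` (4 B), `magic` (2 B), so it starts at offset 4 + 2 = 6 and occupies 2 bytes.
Bytes at offsets 6..7: 42 A8.
In little-endian order the low byte comes first in memory.
Reassemble most-significant byte first: A8 42 → 0xA842.
Top bit is set, so as a signed 16-bit value this is 0xA842 − 2^16 = -22462.

-22462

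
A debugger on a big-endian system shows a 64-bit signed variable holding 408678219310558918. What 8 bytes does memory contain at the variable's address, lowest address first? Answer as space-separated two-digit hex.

408678219310558918 in hexadecimal, padded to 64 bits, is 0x05ABEAACD971EEC6.
Split into bytes (most-significant first): 05 AB EA AC D9 71 EE C6.
In big-endian order the high byte comes first in memory.
So the memory order matches the most-significant-first order: 05 AB EA AC D9 71 EE C6.

05 AB EA AC D9 71 EE C6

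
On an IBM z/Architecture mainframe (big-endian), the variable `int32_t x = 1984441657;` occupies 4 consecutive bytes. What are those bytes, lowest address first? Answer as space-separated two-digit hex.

1984441657 in hexadecimal, padded to 32 bits, is 0x76482D39.
Split into bytes (most-significant first): 76 48 2D 39.
Big-endian stores the most-significant byte at the lowest address.
So the memory order matches the most-significant-first order: 76 48 2D 39.

76 48 2D 39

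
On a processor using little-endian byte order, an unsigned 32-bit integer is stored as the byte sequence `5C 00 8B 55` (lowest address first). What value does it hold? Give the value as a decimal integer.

1435172956

In little-endian order the low byte comes first in memory.
Reassemble most-significant byte first: 55 8B 00 5C → 0x558B005C.
0x558B005C = 1435172956.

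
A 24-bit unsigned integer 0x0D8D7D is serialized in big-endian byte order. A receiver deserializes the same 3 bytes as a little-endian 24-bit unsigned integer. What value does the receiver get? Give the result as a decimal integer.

8228109

Stored big-endian, the bytes at ascending addresses are 0D 8D 7D.
Read back as little-endian, the first byte is least significant, giving 0x7D8D0D.
0x7D8D0D = 8228109.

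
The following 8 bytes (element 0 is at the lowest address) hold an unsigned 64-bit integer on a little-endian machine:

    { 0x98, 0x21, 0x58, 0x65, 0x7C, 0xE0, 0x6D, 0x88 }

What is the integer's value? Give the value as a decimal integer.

9830760386500501912

In little-endian order the low byte comes first in memory.
Reassemble most-significant byte first: 88 6D E0 7C 65 58 21 98 → 0x886DE07C65582198.
0x886DE07C65582198 = 9830760386500501912.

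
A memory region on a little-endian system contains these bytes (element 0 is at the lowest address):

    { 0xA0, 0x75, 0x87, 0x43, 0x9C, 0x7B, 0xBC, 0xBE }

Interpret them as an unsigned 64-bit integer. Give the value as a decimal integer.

Little-endian stores the least-significant byte at the lowest address.
Reassemble most-significant byte first: BE BC 7B 9C 43 87 75 A0 → 0xBEBC7B9C438775A0.
0xBEBC7B9C438775A0 = 13743996073905976736.

13743996073905976736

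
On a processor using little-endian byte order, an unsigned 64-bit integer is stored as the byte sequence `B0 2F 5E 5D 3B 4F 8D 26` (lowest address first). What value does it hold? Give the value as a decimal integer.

2777963661545582512

Little-endian stores the least-significant byte at the lowest address.
Reassemble most-significant byte first: 26 8D 4F 3B 5D 5E 2F B0 → 0x268D4F3B5D5E2FB0.
0x268D4F3B5D5E2FB0 = 2777963661545582512.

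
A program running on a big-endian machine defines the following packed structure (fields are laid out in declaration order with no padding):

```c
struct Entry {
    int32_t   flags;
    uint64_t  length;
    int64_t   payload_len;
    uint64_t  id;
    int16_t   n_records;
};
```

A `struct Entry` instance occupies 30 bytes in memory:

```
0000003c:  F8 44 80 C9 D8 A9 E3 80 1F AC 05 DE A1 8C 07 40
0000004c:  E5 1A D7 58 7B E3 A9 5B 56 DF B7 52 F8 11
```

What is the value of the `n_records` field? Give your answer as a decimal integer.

-2031

`n_records` follows `flags` (4 B), `length` (8 B), `payload_len` (8 B), `id` (8 B), so it starts at offset 4 + 8 + 8 + 8 = 28 and occupies 2 bytes.
Bytes at offsets 28..29: F8 11.
Big-endian: lowest address holds the most-significant byte.
The bytes are already most-significant first: 0xF811.
Top bit is set, so as a signed 16-bit value this is 0xF811 − 2^16 = -2031.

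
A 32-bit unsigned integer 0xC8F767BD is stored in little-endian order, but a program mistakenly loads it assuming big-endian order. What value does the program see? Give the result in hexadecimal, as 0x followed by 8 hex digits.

0xBD67F7C8

Stored little-endian, the bytes at ascending addresses are BD 67 F7 C8.
Read back as big-endian, the last byte is least significant, giving 0xBD67F7C8.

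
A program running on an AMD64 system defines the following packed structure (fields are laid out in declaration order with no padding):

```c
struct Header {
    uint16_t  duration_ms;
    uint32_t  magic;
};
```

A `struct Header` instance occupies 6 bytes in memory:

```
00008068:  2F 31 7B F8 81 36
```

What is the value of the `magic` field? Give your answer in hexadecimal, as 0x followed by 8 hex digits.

0x3681F87B

`magic` follows `duration_ms` (2 bytes), so it starts at byte offset 2 and occupies 4 bytes.
Bytes at offsets 2..5: 7B F8 81 36.
In little-endian order the low byte comes first in memory.
Reassemble most-significant byte first: 36 81 F8 7B → 0x3681F87B.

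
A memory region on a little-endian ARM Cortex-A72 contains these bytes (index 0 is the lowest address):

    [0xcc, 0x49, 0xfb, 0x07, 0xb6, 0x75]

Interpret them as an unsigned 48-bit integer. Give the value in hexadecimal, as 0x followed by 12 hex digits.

0x75B607FB49CC

In little-endian order the low byte comes first in memory.
Reassemble most-significant byte first: 75 B6 07 FB 49 CC → 0x75B607FB49CC.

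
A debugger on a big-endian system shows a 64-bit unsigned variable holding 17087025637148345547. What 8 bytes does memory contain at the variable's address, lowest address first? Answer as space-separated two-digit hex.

ED 21 4F 49 3A 38 44 CB

17087025637148345547 in hexadecimal, padded to 64 bits, is 0xED214F493A3844CB.
Split into bytes (most-significant first): ED 21 4F 49 3A 38 44 CB.
Big-endian: lowest address holds the most-significant byte.
So the memory order matches the most-significant-first order: ED 21 4F 49 3A 38 44 CB.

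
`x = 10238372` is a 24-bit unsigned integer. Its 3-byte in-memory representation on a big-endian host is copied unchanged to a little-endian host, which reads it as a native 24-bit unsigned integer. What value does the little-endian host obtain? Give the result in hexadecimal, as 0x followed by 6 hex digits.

10238372 in 24-bit hexadecimal is 0x9C39A4.
Stored big-endian, the bytes at ascending addresses are 9C 39 A4.
Read back as little-endian, the first byte is least significant, giving 0xA4399C.

0xA4399C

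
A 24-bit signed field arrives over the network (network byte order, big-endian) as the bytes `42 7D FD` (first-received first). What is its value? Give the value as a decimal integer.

In big-endian order the high byte comes first in memory.
The bytes are already most-significant first: 0x427DFD.
0x427DFD = 4357629.

4357629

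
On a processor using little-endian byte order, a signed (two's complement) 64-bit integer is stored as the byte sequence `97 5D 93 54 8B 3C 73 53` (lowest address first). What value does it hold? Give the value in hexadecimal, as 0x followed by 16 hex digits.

Little-endian: lowest address holds the least-significant byte.
Reassemble most-significant byte first: 53 73 3C 8B 54 93 5D 97 → 0x53733C8B54935D97.

0x53733C8B54935D97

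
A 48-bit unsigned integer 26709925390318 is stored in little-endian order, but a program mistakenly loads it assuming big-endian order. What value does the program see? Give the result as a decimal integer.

262128797960728

26709925390318 in 48-bit hexadecimal is 0x184AE39D67EE.
Stored little-endian, the bytes at ascending addresses are EE 67 9D E3 4A 18.
Read back as big-endian, the last byte is least significant, giving 0xEE679DE34A18.
0xEE679DE34A18 = 262128797960728.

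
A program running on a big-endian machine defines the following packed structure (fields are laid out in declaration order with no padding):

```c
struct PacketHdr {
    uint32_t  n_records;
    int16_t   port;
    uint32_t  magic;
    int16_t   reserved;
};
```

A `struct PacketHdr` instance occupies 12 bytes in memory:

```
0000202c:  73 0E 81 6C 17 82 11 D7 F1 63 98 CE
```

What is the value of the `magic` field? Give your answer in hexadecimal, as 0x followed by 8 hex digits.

`magic` follows `n_records` (4 B), `port` (2 B), so it starts at offset 4 + 2 = 6 and occupies 4 bytes.
Bytes at offsets 6..9: 11 D7 F1 63.
Big-endian: lowest address holds the most-significant byte.
The bytes are already most-significant first: 0x11D7F163.

0x11D7F163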